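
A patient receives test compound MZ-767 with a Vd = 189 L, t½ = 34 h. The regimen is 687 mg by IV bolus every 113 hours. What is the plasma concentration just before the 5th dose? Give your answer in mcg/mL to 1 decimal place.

f = (1/2)^(τ/t½) = (1/2)^(113/34) ≈ 0.0999.
C₀ = D/Vd = 687/189 ≈ 3.635 mcg/mL.
Before the 5th dose, 4 doses have been given. Superposition: Cmin = C₀·(f + f² + … + f^4).
≈ 3.635 × (0.0999 + 0.0100 + 0.0010 + 0.0001) ≈ 3.635 × 0.1110 ≈ 0.403 mcg/mL.

0.4 mcg/mL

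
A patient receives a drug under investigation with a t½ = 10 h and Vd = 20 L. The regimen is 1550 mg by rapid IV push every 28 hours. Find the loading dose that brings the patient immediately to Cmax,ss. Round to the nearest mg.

f = (1/2)^(28/10) ≈ 0.143587; accumulation ratio R = 1/(1−f) ≈ 1.16766.
Loading dose to hit Cmax,ss on first dose: D_load = D_maint·R ≈ 1550 × 1.16766 ≈ 1809.87 mg.

1810 mg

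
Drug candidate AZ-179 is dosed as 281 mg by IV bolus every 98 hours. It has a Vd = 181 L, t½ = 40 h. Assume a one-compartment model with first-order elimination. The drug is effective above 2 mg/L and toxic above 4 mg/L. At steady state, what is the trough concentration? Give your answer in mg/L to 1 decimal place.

τ/t½ = 98/40 ≈ 2.45, so fraction remaining f = (1/2)^(98/40) ≈ 0.1830.
At steady state, accumulation factor R = 1/(1 − e^(−kτ)) ≈ 1.2240.
Single-dose peak C₀ = D/Vd = 281/181 ≈ 1.552 mg/L.
Steady-state peak Cmax,ss = C₀·R ≈ 1.552 × 1.2240 ≈ 1.900 mg/L.
Steady-state trough Cmin,ss = Cmax,ss·f ≈ 1.900 × 0.1830 ≈ 0.348 mg/L.
Trough 0.3 mg/L vs MEC 2 mg/L: subtherapeutic.

0.3 mg/L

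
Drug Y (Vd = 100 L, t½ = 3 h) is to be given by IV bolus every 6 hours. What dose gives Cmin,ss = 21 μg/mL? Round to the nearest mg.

6300 mg

τ/t½ = 6/3 ≈ 2, so f = (1/2)^(6/3) ≈ 0.250000.
Cmin,ss = (D/Vd)·f/(1−f), so D = Cmin,ss·Vd·(1−f)/f.
D = 21 × 100 × (1−f)/f ≈ 21 × 100 × 3.00000 ≈ 6300.00 mg.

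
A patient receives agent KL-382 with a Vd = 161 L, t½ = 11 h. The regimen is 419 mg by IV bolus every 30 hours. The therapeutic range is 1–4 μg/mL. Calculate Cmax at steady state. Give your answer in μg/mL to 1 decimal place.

τ/t½ = 30/11 ≈ 2.7273, so fraction remaining f = (1/2)^(30/11) ≈ 0.1510.
Accumulation ratio R = 1/(1 − f) ≈ 1/0.8490 ≈ 1.1779.
Each bolus raises the concentration by D/Vd = 419/161 ≈ 2.602 μg/mL.
Cmax,ss = C₀/(1 − f) ≈ 2.602/0.8490 ≈ 3.065 μg/mL.
Peak 3.1 μg/mL vs MTC 4 μg/mL: below toxic threshold.

3.1 μg/mL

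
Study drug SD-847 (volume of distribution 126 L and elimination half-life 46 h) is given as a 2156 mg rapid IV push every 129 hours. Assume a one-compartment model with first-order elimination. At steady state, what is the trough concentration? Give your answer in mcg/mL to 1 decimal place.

2.9 mcg/mL

Over one 129-h interval, 129/46 ≈ 2.8043 half-lives elapse, leaving f ≈ 0.1432 of each dose.
Accumulation ratio R = 1/(1 − f) ≈ 1/0.8568 ≈ 1.1671.
Each bolus raises the concentration by D/Vd = 2156/126 ≈ 17.111 mcg/mL.
Cmax,ss = C₀/(1 − f) ≈ 17.111/0.8568 ≈ 19.971 mcg/mL.
Steady-state trough Cmin,ss = Cmax,ss·f ≈ 19.971 × 0.1432 ≈ 2.860 mcg/mL.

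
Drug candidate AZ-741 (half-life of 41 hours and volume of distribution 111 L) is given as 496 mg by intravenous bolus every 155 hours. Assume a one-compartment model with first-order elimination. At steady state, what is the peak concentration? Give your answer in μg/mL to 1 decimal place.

4.8 μg/mL

τ/t½ = 155/41 ≈ 3.7805, so fraction remaining f = (1/2)^(155/41) ≈ 0.0728.
At steady state, accumulation factor R = 1/(1 − e^(−kτ)) ≈ 1.0785.
Single-dose peak C₀ = D/Vd = 496/111 ≈ 4.468 μg/mL.
Steady-state peak Cmax,ss = C₀·R ≈ 4.468 × 1.0785 ≈ 4.819 μg/mL.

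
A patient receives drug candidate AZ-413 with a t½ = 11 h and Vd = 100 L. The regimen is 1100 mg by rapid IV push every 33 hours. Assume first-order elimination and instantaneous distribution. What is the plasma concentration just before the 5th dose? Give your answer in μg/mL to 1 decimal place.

1.6 μg/mL

f = (1/2)^(τ/t½) = (1/2)^(33/11) ≈ 0.1250.
C₀ = D/Vd = 1100/100 ≈ 11.000 μg/mL.
Before the 5th dose, 4 doses have been given. Superposition: Cmin = C₀·(f + f² + … + f^4).
≈ 11.000 × (0.1250 + 0.0156 + 0.0020 + 0.0002) ≈ 11.000 × 0.1428 ≈ 1.571 μg/mL.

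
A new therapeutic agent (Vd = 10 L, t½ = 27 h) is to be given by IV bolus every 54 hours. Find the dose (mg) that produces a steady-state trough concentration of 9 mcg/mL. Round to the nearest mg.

270 mg

τ/t½ = 54/27 ≈ 2, so f = (1/2)^(54/27) ≈ 0.250000.
Cmin,ss = (D/Vd)·f/(1−f), so D = Cmin,ss·Vd·(1−f)/f.
D = 9 × 10 × (1−f)/f ≈ 9 × 10 × 3.00000 ≈ 270.00 mg.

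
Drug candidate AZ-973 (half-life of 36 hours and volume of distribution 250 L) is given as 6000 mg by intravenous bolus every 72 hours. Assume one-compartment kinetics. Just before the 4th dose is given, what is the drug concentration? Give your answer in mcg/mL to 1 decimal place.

f = (1/2)^(τ/t½) = (1/2)^(72/36) ≈ 0.2500.
C₀ = D/Vd = 6000/250 ≈ 24.000 mcg/mL.
Before the 4th dose, 3 doses have been given. Superposition: Cmin = C₀·(f + f² + … + f^3).
≈ 24.000 × (0.2500 + 0.0625 + 0.0156) ≈ 24.000 × 0.3281 ≈ 7.874 mcg/mL.

7.9 mcg/mL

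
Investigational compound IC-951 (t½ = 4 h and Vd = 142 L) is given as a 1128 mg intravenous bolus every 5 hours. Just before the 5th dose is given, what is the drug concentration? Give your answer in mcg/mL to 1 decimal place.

f = (1/2)^(τ/t½) = (1/2)^(5/4) ≈ 0.4204.
C₀ = D/Vd = 1128/142 ≈ 7.944 mcg/mL.
Before the 5th dose, 4 doses have been given. Superposition: Cmin = C₀·(f + f² + … + f^4).
≈ 7.944 × (0.4204 + 0.1767 + 0.0743 + 0.0312) ≈ 7.944 × 0.7026 ≈ 5.581 mcg/mL.

5.6 mcg/mL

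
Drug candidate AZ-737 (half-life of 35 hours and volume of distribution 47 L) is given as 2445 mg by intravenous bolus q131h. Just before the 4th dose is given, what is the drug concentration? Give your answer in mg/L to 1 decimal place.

f = (1/2)^(τ/t½) = (1/2)^(131/35) ≈ 0.0747.
C₀ = D/Vd = 2445/47 ≈ 52.021 mg/L.
Before the 4th dose, 3 doses have been given. Superposition: Cmin = C₀·(f + f² + … + f^3).
≈ 52.021 × (0.0747 + 0.0056 + 0.0004) ≈ 52.021 × 0.0807 ≈ 4.198 mg/L.

4.2 mg/L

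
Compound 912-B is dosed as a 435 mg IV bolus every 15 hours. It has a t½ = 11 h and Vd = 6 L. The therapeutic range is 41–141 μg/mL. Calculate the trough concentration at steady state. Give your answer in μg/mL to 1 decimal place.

k = ln2/t½ = ln2/11 ≈ 0.063013 h⁻¹; fraction remaining f = e^(−kτ) = e^(−0.063013×15) ≈ 0.3886.
Accumulation ratio R = 1/(1 − f) ≈ 1/0.6114 ≈ 1.6356.
Each bolus raises the concentration by D/Vd = 435/6 ≈ 72.500 μg/mL.
Steady-state peak Cmax,ss = C₀·R ≈ 72.500 × 1.6356 ≈ 118.581 μg/mL.
Steady-state trough Cmin,ss = Cmax,ss·f ≈ 118.581 × 0.3886 ≈ 46.081 μg/mL.
Trough 46.1 μg/mL vs MEC 41 μg/mL: adequate.

46.1 μg/mL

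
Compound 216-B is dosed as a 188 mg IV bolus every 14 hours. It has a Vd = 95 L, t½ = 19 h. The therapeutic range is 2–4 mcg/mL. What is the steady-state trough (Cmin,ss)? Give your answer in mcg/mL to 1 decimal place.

k = ln2/t½ = ln2/19 ≈ 0.036481 h⁻¹; fraction remaining f = e^(−kτ) = e^(−0.036481×14) ≈ 0.6001.
At steady state, accumulation factor R = 1/(1 − e^(−kτ)) ≈ 2.5006.
Each bolus raises the concentration by D/Vd = 188/95 ≈ 1.979 mcg/mL.
Steady-state peak Cmax,ss = C₀·R ≈ 1.979 × 2.5006 ≈ 4.949 mcg/mL.
Steady-state trough Cmin,ss = Cmax,ss·f ≈ 4.949 × 0.6001 ≈ 2.970 mcg/mL.
Trough 3.0 mcg/mL vs MEC 2 mcg/mL: adequate.

3.0 mcg/mL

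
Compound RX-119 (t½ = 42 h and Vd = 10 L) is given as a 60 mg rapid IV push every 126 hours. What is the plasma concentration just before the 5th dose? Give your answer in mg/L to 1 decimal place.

0.9 mg/L

f = (1/2)^(τ/t½) = (1/2)^(126/42) ≈ 0.1250.
C₀ = D/Vd = 60/10 ≈ 6.000 mg/L.
Before the 5th dose, 4 doses have been given. Superposition: Cmin = C₀·(f + f² + … + f^4).
≈ 6.000 × (0.1250 + 0.0156 + 0.0020 + 0.0002) ≈ 6.000 × 0.1428 ≈ 0.857 mg/L.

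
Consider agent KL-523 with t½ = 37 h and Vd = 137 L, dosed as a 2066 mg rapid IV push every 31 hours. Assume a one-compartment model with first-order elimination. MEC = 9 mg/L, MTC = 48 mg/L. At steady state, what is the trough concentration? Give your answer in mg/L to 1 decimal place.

19.2 mg/L

Over one 31-h interval, 31/37 ≈ 0.83784 half-lives elapse, leaving f ≈ 0.5595 of each dose.
Single-dose peak C₀ = D/Vd = 2066/137 ≈ 15.080 mg/L.
Steady-state trough Cmin,ss = C₀·f/(1−f) ≈ 15.080 × 0.5595/0.4405 ≈ 19.154 mg/L.
Trough 19.2 mg/L vs MEC 9 mg/L: adequate.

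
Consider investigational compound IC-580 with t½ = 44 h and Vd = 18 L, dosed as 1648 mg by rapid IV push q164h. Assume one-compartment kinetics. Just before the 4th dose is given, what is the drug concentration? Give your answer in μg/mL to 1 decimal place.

7.5 μg/mL

f = (1/2)^(τ/t½) = (1/2)^(164/44) ≈ 0.0755.
C₀ = D/Vd = 1648/18 ≈ 91.556 μg/mL.
Before the 4th dose, 3 doses have been given. Superposition: Cmin = C₀·(f + f² + … + f^3).
≈ 91.556 × (0.0755 + 0.0057 + 0.0004) ≈ 91.556 × 0.0816 ≈ 7.471 μg/mL.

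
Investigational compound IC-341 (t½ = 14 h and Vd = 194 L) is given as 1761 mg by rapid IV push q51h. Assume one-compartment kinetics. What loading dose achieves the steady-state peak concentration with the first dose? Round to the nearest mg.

1914 mg

f = (1/2)^(51/14) ≈ 0.080055; accumulation ratio R = 1/(1−f) ≈ 1.08702.
Loading dose to hit Cmax,ss on first dose: D_load = D_maint·R ≈ 1761 × 1.08702 ≈ 1914.24 mg.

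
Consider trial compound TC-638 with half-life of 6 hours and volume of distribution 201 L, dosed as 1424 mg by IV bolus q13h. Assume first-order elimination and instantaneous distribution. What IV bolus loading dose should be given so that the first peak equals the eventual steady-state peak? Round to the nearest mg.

1832 mg

f = (1/2)^(13/6) ≈ 0.222725; accumulation ratio R = 1/(1−f) ≈ 1.28655.
Loading dose to hit Cmax,ss on first dose: D_load = D_maint·R ≈ 1424 × 1.28655 ≈ 1832.05 mg.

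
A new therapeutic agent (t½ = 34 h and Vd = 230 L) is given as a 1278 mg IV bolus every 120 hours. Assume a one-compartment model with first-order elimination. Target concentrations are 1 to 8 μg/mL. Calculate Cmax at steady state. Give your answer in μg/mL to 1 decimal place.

6.1 μg/mL

Over one 120-h interval, 120/34 ≈ 3.5294 half-lives elapse, leaving f ≈ 0.0866 of each dose.
At steady state, accumulation factor R = 1/(1 − e^(−kτ)) ≈ 1.0948.
Each bolus raises the concentration by D/Vd = 1278/230 ≈ 5.557 μg/mL.
Steady-state peak Cmax,ss = C₀·R ≈ 5.557 × 1.0948 ≈ 6.084 μg/mL.
Peak 6.1 μg/mL vs MTC 8 μg/mL: below toxic threshold.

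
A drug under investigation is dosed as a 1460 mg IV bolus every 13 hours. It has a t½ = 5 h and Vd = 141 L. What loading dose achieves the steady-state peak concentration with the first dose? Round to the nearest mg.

f = (1/2)^(13/5) ≈ 0.164938; accumulation ratio R = 1/(1−f) ≈ 1.19752.
Loading dose to hit Cmax,ss on first dose: D_load = D_maint·R ≈ 1460 × 1.19752 ≈ 1748.38 mg.

1748 mg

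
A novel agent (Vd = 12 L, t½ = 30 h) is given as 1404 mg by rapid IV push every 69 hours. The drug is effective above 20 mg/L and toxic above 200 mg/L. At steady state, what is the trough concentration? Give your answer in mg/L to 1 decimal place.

k = ln2/t½ = ln2/30 ≈ 0.023105 h⁻¹; fraction remaining f = e^(−kτ) = e^(−0.023105×69) ≈ 0.2031.
Each bolus raises the concentration by D/Vd = 1404/12 ≈ 117.000 mg/L.
Steady-state trough Cmin,ss = C₀·f/(1−f) ≈ 117.000 × 0.2031/0.7969 ≈ 29.819 mg/L.
Trough 29.8 mg/L vs MEC 20 mg/L: adequate.

29.8 mg/L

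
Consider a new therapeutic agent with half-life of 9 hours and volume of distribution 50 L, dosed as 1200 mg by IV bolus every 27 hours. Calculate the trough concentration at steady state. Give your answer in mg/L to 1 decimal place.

3.4 mg/L

τ = 27 h = 3 half-lives, so f = (1/2)^3 = 0.125.
Accumulation ratio R = 1/(1 − f) = 1/0.875 = 8/7.
Single-dose peak C₀ = D/Vd = 1200/50 = 24 mg/L.
Steady-state peak Cmax,ss = C₀·R = 24 × 8/7 ≈ 27.429 mg/L.
Steady-state trough Cmin,ss = Cmax,ss·f ≈ 27.429 × 0.125 ≈ 3.429 mg/L.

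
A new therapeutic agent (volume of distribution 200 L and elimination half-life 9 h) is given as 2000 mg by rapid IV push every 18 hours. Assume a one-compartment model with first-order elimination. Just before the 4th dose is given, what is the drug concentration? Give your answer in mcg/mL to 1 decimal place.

3.3 mcg/mL

f = (1/2)^(τ/t½) = (1/2)^(18/9) ≈ 0.2500.
C₀ = D/Vd = 2000/200 ≈ 10.000 mcg/mL.
Before the 4th dose, 3 doses have been given. Superposition: Cmin = C₀·(f + f² + … + f^3).
≈ 10.000 × (0.2500 + 0.0625 + 0.0156) ≈ 10.000 × 0.3281 ≈ 3.281 mcg/mL.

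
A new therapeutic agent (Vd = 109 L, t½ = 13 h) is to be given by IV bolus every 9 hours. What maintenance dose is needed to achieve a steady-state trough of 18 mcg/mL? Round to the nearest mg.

1208 mg

τ/t½ = 9/13 ≈ 0.69231, so f = (1/2)^(9/13) ≈ 0.618863.
Cmin,ss = (D/Vd)·f/(1−f), so D = Cmin,ss·Vd·(1−f)/f.
D = 18 × 109 × (1−f)/f ≈ 18 × 109 × 0.61587 ≈ 1208.34 mg.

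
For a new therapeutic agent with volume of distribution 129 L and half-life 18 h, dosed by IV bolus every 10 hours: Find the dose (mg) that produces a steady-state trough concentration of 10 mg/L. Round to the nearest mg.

606 mg

τ/t½ = 10/18 ≈ 0.55556, so f = (1/2)^(10/18) ≈ 0.680395.
Cmin,ss = (D/Vd)·f/(1−f), so D = Cmin,ss·Vd·(1−f)/f.
D = 10 × 129 × (1−f)/f ≈ 10 × 129 × 0.46973 ≈ 605.95 mg.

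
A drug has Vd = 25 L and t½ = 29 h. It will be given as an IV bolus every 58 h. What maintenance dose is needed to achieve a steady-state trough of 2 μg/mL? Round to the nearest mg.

150 mg

τ/t½ = 58/29 ≈ 2, so f = (1/2)^(58/29) ≈ 0.250000.
Cmin,ss = (D/Vd)·f/(1−f), so D = Cmin,ss·Vd·(1−f)/f.
D = 2 × 25 × (1−f)/f ≈ 2 × 25 × 3.00000 ≈ 150.00 mg.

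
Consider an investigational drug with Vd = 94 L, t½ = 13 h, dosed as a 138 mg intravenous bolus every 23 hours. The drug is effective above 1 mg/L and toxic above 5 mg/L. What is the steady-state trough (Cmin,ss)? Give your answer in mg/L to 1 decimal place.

0.6 mg/L

k = ln2/t½ = ln2/13 ≈ 0.053319 h⁻¹; fraction remaining f = e^(−kτ) = e^(−0.053319×23) ≈ 0.2934.
At steady state, accumulation factor R = 1/(1 − e^(−kτ)) ≈ 1.4152.
Each bolus raises the concentration by D/Vd = 138/94 ≈ 1.468 mg/L.
Steady-state peak Cmax,ss = C₀·R ≈ 1.468 × 1.4152 ≈ 2.078 mg/L.
Steady-state trough Cmin,ss = Cmax,ss·f ≈ 2.078 × 0.2934 ≈ 0.610 mg/L.
Trough 0.6 mg/L vs MEC 1 mg/L: subtherapeutic.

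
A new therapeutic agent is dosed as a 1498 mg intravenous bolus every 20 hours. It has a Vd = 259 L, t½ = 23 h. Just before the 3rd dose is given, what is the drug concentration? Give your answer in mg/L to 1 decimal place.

f = (1/2)^(τ/t½) = (1/2)^(20/23) ≈ 0.5473.
C₀ = D/Vd = 1498/259 ≈ 5.784 mg/L.
Before the 3rd dose, 2 doses have been given. Superposition: Cmin = C₀·(f + f²).
≈ 5.784 × (0.5473 + 0.2995) ≈ 5.784 × 0.8468 ≈ 4.898 mg/L.

4.9 mg/L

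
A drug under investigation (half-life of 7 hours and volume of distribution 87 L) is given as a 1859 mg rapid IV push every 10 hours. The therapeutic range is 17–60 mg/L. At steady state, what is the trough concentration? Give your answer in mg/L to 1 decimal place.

k = ln2/t½ = ln2/7 ≈ 0.099021 h⁻¹; fraction remaining f = e^(−kτ) = e^(−0.099021×10) ≈ 0.3715.
At steady state, accumulation factor R = 1/(1 − e^(−kτ)) ≈ 1.5911.
Single-dose peak C₀ = D/Vd = 1859/87 ≈ 21.368 mg/L.
Steady-state peak Cmax,ss = C₀·R ≈ 21.368 × 1.5911 ≈ 33.999 mg/L.
One interval later, Cmin,ss = Cmax,ss·e^(−kτ) ≈ 33.999 × 0.3715 ≈ 12.631 mg/L.
Trough 12.6 mg/L vs MEC 17 mg/L: subtherapeutic.

12.6 mg/L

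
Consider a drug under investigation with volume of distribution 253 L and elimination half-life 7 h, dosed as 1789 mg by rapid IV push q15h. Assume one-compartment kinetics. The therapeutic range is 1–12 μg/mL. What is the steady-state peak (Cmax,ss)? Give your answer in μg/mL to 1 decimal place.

9.1 μg/mL

Over one 15-h interval, 15/7 ≈ 2.1429 half-lives elapse, leaving f ≈ 0.2264 of each dose.
Accumulation ratio R = 1/(1 − f) ≈ 1/0.7736 ≈ 1.2927.
Each bolus raises the concentration by D/Vd = 1789/253 ≈ 7.071 μg/mL.
Steady-state peak Cmax,ss = C₀·R ≈ 7.071 × 1.2927 ≈ 9.141 μg/mL.
Peak 9.1 μg/mL vs MTC 12 μg/mL: below toxic threshold.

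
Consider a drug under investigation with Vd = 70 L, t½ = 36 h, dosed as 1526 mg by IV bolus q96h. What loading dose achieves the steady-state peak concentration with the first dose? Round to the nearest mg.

f = (1/2)^(96/36) ≈ 0.157490; accumulation ratio R = 1/(1−f) ≈ 1.18693.
Loading dose to hit Cmax,ss on first dose: D_load = D_maint·R ≈ 1526 × 1.18693 ≈ 1811.26 mg.

1811 mg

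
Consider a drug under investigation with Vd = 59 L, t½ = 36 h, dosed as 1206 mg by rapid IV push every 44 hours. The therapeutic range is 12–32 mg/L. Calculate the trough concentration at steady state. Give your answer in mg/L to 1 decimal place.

k = ln2/t½ = ln2/36 ≈ 0.019254 h⁻¹; fraction remaining f = e^(−kτ) = e^(−0.019254×44) ≈ 0.4286.
At steady state, accumulation factor R = 1/(1 − e^(−kτ)) ≈ 1.7501.
Each bolus raises the concentration by D/Vd = 1206/59 ≈ 20.441 mg/L.
Cmax,ss = C₀/(1 − f) ≈ 20.441/0.5714 ≈ 35.774 mg/L.
One interval later, Cmin,ss = Cmax,ss·e^(−kτ) ≈ 35.774 × 0.4286 ≈ 15.333 mg/L.
Trough 15.3 mg/L vs MEC 12 mg/L: adequate.

15.3 mg/L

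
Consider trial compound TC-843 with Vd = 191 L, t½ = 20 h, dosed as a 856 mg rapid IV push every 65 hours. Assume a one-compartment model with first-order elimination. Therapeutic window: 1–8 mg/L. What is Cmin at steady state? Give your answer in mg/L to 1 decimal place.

0.5 mg/L

Over one 65-h interval, 65/20 ≈ 3.25 half-lives elapse, leaving f ≈ 0.1051 of each dose.
Accumulation ratio R = 1/(1 − f) ≈ 1/0.8949 ≈ 1.1174.
Each bolus raises the concentration by D/Vd = 856/191 ≈ 4.482 mg/L.
Steady-state peak Cmax,ss = C₀·R ≈ 4.482 × 1.1174 ≈ 5.008 mg/L.
One interval later, Cmin,ss = Cmax,ss·e^(−kτ) ≈ 5.008 × 0.1051 ≈ 0.526 mg/L.
Trough 0.5 mg/L vs MEC 1 mg/L: subtherapeutic.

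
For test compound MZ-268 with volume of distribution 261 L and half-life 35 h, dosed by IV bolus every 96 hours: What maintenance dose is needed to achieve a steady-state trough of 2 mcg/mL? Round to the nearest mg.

τ/t½ = 96/35 ≈ 2.7429, so f = (1/2)^(96/35) ≈ 0.149389.
Cmin,ss = (D/Vd)·f/(1−f), so D = Cmin,ss·Vd·(1−f)/f.
D = 2 × 261 × (1−f)/f ≈ 2 × 261 × 5.69393 ≈ 2972.23 mg.

2972 mg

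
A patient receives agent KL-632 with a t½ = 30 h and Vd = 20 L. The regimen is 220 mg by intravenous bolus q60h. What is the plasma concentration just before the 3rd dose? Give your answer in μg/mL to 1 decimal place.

3.4 μg/mL

f = (1/2)^(τ/t½) = (1/2)^(60/30) ≈ 0.2500.
C₀ = D/Vd = 220/20 ≈ 11.000 μg/mL.
Before the 3rd dose, 2 doses have been given. Superposition: Cmin = C₀·(f + f²).
≈ 11.000 × (0.2500 + 0.0625) ≈ 11.000 × 0.3125 ≈ 3.438 μg/mL.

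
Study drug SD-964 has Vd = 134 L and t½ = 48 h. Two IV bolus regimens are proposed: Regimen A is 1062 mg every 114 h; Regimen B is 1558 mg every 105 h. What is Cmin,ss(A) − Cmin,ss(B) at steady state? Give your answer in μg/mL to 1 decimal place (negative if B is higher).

-1.4 μg/mL

Regimen A: f = (1/2)^(114/48) ≈ 0.1928; Cmin,ss = (1062/134)·f/(1−f) ≈ 1.893 μg/mL.
Regimen B: f = (1/2)^(105/48) ≈ 0.2195; Cmin,ss = (1558/134)·f/(1−f) ≈ 3.270 μg/mL.
Difference ≈ 1.893 − 3.270 ≈ -1.377 μg/mL.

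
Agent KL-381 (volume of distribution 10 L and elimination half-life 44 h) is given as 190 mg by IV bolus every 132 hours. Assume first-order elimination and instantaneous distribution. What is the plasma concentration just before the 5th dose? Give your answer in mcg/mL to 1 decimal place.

2.7 mcg/mL

f = (1/2)^(τ/t½) = (1/2)^(132/44) ≈ 0.1250.
C₀ = D/Vd = 190/10 ≈ 19.000 mcg/mL.
Before the 5th dose, 4 doses have been given. Superposition: Cmin = C₀·(f + f² + … + f^4).
≈ 19.000 × (0.1250 + 0.0156 + 0.0020 + 0.0002) ≈ 19.000 × 0.1428 ≈ 2.713 mcg/mL.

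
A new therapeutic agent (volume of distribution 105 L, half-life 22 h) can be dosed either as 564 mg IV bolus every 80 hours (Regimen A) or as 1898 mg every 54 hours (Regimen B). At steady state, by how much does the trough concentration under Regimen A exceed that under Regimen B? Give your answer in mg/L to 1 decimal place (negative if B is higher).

Regimen A: f = (1/2)^(80/22) ≈ 0.0804; Cmin,ss = (564/105)·f/(1−f) ≈ 0.470 mg/L.
Regimen B: f = (1/2)^(54/22) ≈ 0.1824; Cmin,ss = (1898/105)·f/(1−f) ≈ 4.033 mg/L.
Difference ≈ 0.470 − 4.033 ≈ -3.563 mg/L.

-3.6 mg/L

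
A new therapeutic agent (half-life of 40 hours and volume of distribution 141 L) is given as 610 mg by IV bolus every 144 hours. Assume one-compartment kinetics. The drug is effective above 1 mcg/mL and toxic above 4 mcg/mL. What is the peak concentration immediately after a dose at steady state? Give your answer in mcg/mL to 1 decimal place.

4.7 mcg/mL

k = ln2/t½ = ln2/40 ≈ 0.017329 h⁻¹; fraction remaining f = e^(−kτ) = e^(−0.017329×144) ≈ 0.0825.
At steady state, accumulation factor R = 1/(1 − e^(−kτ)) ≈ 1.0899.
Each bolus raises the concentration by D/Vd = 610/141 ≈ 4.326 mcg/mL.
Steady-state peak Cmax,ss = C₀·R ≈ 4.326 × 1.0899 ≈ 4.715 mcg/mL.
Peak 4.7 mcg/mL vs MTC 4 mcg/mL: exceeds toxic threshold.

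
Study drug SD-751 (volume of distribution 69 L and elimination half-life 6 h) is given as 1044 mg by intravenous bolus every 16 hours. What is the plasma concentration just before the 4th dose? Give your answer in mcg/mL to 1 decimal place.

2.8 mcg/mL

f = (1/2)^(τ/t½) = (1/2)^(16/6) ≈ 0.1575.
C₀ = D/Vd = 1044/69 ≈ 15.130 mcg/mL.
Before the 4th dose, 3 doses have been given. Superposition: Cmin = C₀·(f + f² + … + f^3).
≈ 15.130 × (0.1575 + 0.0248 + 0.0039) ≈ 15.130 × 0.1862 ≈ 2.817 mcg/mL.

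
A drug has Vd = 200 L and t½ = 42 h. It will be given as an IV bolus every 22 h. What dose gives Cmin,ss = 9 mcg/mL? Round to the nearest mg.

788 mg

τ/t½ = 22/42 ≈ 0.52381, so f = (1/2)^(22/42) ≈ 0.695533.
Cmin,ss = (D/Vd)·f/(1−f), so D = Cmin,ss·Vd·(1−f)/f.
D = 9 × 200 × (1−f)/f ≈ 9 × 200 × 0.43775 ≈ 787.95 mg.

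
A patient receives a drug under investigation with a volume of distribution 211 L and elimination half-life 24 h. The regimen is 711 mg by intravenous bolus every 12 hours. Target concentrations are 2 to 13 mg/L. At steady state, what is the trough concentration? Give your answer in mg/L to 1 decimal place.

Over one 12-h interval, 12/24 ≈ 0.5 half-lives elapse, leaving f ≈ 0.7071 of each dose.
At steady state, accumulation factor R = 1/(1 − e^(−kτ)) ≈ 3.4141.
Single-dose peak C₀ = D/Vd = 711/211 ≈ 3.370 mg/L.
Cmax,ss = C₀/(1 − f) ≈ 3.370/0.2929 ≈ 11.506 mg/L.
One interval later, Cmin,ss = Cmax,ss·e^(−kτ) ≈ 11.506 × 0.7071 ≈ 8.136 mg/L.
Trough 8.1 mg/L vs MEC 2 mg/L: adequate.

8.1 mg/L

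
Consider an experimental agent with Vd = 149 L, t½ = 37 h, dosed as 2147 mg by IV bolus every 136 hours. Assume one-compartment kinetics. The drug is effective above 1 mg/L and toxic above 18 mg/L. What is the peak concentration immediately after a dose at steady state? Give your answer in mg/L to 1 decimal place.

Over one 136-h interval, 136/37 ≈ 3.6757 half-lives elapse, leaving f ≈ 0.0783 of each dose.
Accumulation ratio R = 1/(1 − f) ≈ 1/0.9217 ≈ 1.0850.
Single-dose peak C₀ = D/Vd = 2147/149 ≈ 14.409 mg/L.
Steady-state peak Cmax,ss = C₀·R ≈ 14.409 × 1.0850 ≈ 15.634 mg/L.
Peak 15.6 mg/L vs MTC 18 mg/L: below toxic threshold.

15.6 mg/L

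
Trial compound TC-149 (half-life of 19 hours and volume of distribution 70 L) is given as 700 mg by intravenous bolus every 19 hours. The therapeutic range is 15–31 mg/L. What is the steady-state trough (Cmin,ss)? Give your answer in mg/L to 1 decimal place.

τ = 19 h = 1 half-life, so f = (1/2)^1 = 0.5.
Accumulation ratio R = 1/(1 − f) = 1/0.5 = 2/1.
Single-dose peak C₀ = D/Vd = 700/70 = 10 mg/L.
Steady-state peak Cmax,ss = C₀·R = 10 × 2/1 ≈ 20.000 mg/L.
Steady-state trough Cmin,ss = Cmax,ss·f ≈ 20.000 × 0.5 ≈ 10.000 mg/L.
Trough 10.0 mg/L vs MEC 15 mg/L: subtherapeutic.

10.0 mg/L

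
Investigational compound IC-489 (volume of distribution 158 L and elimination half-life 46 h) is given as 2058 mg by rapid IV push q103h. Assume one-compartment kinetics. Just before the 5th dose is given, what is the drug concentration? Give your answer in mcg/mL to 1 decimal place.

3.5 mcg/mL

f = (1/2)^(τ/t½) = (1/2)^(103/46) ≈ 0.2118.
C₀ = D/Vd = 2058/158 ≈ 13.025 mcg/mL.
Before the 5th dose, 4 doses have been given. Superposition: Cmin = C₀·(f + f² + … + f^4).
≈ 13.025 × (0.2118 + 0.0449 + 0.0095 + 0.0020) ≈ 13.025 × 0.2682 ≈ 3.493 mcg/mL.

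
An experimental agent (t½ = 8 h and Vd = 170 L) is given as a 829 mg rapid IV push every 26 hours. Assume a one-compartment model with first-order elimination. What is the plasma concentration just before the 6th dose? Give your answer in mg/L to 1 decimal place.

0.6 mg/L

f = (1/2)^(τ/t½) = (1/2)^(26/8) ≈ 0.1051.
C₀ = D/Vd = 829/170 ≈ 4.876 mg/L.
Before the 6th dose, 5 doses have been given. Superposition: Cmin = C₀·(f + f² + … + f^5).
≈ 4.876 × (0.1051 + 0.0110 + 0.0012 + 0.0001 + 0.0000) ≈ 4.876 × 0.1174 ≈ 0.572 mg/L.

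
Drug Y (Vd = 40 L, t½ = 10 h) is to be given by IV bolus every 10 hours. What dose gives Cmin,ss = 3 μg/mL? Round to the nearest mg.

τ/t½ = 10/10 ≈ 1, so f = (1/2)^(10/10) ≈ 0.500000.
Cmin,ss = (D/Vd)·f/(1−f), so D = Cmin,ss·Vd·(1−f)/f.
D = 3 × 40 × (1−f)/f ≈ 3 × 40 × 1.00000 ≈ 120.00 mg.

120 mg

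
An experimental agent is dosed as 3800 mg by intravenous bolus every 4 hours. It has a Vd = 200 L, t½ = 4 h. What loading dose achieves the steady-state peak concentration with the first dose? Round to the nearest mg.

f = (1/2)^(4/4) ≈ 0.500000; accumulation ratio R = 1/(1−f) ≈ 2.00000.
Loading dose to hit Cmax,ss on first dose: D_load = D_maint·R ≈ 3800 × 2.00000 ≈ 7600.00 mg.

7600 mg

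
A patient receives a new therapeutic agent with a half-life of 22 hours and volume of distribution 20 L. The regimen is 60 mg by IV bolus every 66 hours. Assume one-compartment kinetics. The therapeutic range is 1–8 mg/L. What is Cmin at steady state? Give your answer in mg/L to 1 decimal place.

0.4 mg/L

The dosing interval is 3 half-lives, so f = 2^(−3) = 0.125.
Accumulation ratio R = 1/(1 − f) = 1/0.875 = 8/7.
Single-dose peak C₀ = D/Vd = 60/20 = 3 mg/L.
Steady-state peak Cmax,ss = C₀·R = 3 × 8/7 ≈ 3.429 mg/L.
Steady-state trough Cmin,ss = Cmax,ss·f ≈ 3.429 × 0.125 ≈ 0.429 mg/L.
Trough 0.4 mg/L vs MEC 1 mg/L: subtherapeutic.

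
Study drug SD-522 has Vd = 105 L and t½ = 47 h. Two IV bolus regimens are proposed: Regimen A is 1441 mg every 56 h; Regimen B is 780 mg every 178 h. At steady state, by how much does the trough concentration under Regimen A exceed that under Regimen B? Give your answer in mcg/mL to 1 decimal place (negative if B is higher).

10.1 mcg/mL

Regimen A: f = (1/2)^(56/47) ≈ 0.4379; Cmin,ss = (1441/105)·f/(1−f) ≈ 10.691 mcg/mL.
Regimen B: f = (1/2)^(178/47) ≈ 0.0724; Cmin,ss = (780/105)·f/(1−f) ≈ 0.580 mcg/mL.
Difference ≈ 10.691 − 0.580 ≈ 10.111 mcg/mL.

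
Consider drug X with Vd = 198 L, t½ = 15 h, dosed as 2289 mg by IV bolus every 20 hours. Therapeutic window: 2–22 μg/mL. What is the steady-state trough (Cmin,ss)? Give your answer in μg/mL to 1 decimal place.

7.6 μg/mL

τ/t½ = 20/15 ≈ 1.3333, so fraction remaining f = (1/2)^(20/15) ≈ 0.3969.
Single-dose peak C₀ = D/Vd = 2289/198 ≈ 11.561 μg/mL.
Steady-state trough Cmin,ss = C₀·f/(1−f) ≈ 11.561 × 0.3969/0.6031 ≈ 7.608 μg/mL.
Trough 7.6 μg/mL vs MEC 2 μg/mL: adequate.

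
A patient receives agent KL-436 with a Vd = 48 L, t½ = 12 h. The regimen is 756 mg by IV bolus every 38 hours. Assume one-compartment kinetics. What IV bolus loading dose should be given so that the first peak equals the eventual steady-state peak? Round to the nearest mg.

f = (1/2)^(38/12) ≈ 0.111362; accumulation ratio R = 1/(1−f) ≈ 1.12532.
Loading dose to hit Cmax,ss on first dose: D_load = D_maint·R ≈ 756 × 1.12532 ≈ 850.74 mg.

851 mg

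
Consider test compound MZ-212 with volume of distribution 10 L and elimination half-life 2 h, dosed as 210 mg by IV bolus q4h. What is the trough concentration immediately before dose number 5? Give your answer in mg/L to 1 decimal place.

7.0 mg/L

f = (1/2)^(τ/t½) = (1/2)^(4/2) ≈ 0.2500.
C₀ = D/Vd = 210/10 ≈ 21.000 mg/L.
Before the 5th dose, 4 doses have been given. Superposition: Cmin = C₀·(f + f² + … + f^4).
≈ 21.000 × (0.2500 + 0.0625 + 0.0156 + 0.0039) ≈ 21.000 × 0.3320 ≈ 6.972 mg/L.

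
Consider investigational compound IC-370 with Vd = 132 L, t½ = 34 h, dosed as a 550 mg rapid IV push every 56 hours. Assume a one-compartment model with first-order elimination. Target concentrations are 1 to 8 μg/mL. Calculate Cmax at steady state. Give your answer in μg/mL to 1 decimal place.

6.1 μg/mL

k = ln2/t½ = ln2/34 ≈ 0.020387 h⁻¹; fraction remaining f = e^(−kτ) = e^(−0.020387×56) ≈ 0.3193.
At steady state, accumulation factor R = 1/(1 − e^(−kτ)) ≈ 1.4691.
Single-dose peak C₀ = D/Vd = 550/132 ≈ 4.167 μg/mL.
Cmax,ss = C₀/(1 − f) ≈ 4.167/0.6807 ≈ 6.122 μg/mL.
Peak 6.1 μg/mL vs MTC 8 μg/mL: below toxic threshold.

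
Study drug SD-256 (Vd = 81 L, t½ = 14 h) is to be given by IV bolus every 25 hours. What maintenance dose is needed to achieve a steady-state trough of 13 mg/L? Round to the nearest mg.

τ/t½ = 25/14 ≈ 1.7857, so f = (1/2)^(25/14) ≈ 0.290032.
Cmin,ss = (D/Vd)·f/(1−f), so D = Cmin,ss·Vd·(1−f)/f.
D = 13 × 81 × (1−f)/f ≈ 13 × 81 × 2.44790 ≈ 2577.64 mg.

2578 mg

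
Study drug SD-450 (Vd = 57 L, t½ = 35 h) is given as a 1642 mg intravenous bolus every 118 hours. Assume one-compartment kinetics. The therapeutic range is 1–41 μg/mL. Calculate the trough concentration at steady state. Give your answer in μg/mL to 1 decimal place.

3.1 μg/mL

τ/t½ = 118/35 ≈ 3.3714, so fraction remaining f = (1/2)^(118/35) ≈ 0.0966.
At steady state, accumulation factor R = 1/(1 − e^(−kτ)) ≈ 1.1069.
Single-dose peak C₀ = D/Vd = 1642/57 ≈ 28.807 μg/mL.
Steady-state peak Cmax,ss = C₀·R ≈ 28.807 × 1.1069 ≈ 31.886 μg/mL.
Steady-state trough Cmin,ss = Cmax,ss·f ≈ 31.886 × 0.0966 ≈ 3.080 μg/mL.
Trough 3.1 μg/mL vs MEC 1 μg/mL: adequate.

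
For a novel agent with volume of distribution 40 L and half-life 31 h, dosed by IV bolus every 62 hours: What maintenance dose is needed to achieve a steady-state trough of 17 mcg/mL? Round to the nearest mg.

τ/t½ = 62/31 ≈ 2, so f = (1/2)^(62/31) ≈ 0.250000.
Cmin,ss = (D/Vd)·f/(1−f), so D = Cmin,ss·Vd·(1−f)/f.
D = 17 × 40 × (1−f)/f ≈ 17 × 40 × 3.00000 ≈ 2040.00 mg.

2040 mg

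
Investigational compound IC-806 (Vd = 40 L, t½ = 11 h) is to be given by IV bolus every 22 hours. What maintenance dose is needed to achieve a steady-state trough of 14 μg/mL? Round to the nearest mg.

τ/t½ = 22/11 ≈ 2, so f = (1/2)^(22/11) ≈ 0.250000.
Cmin,ss = (D/Vd)·f/(1−f), so D = Cmin,ss·Vd·(1−f)/f.
D = 14 × 40 × (1−f)/f ≈ 14 × 40 × 3.00000 ≈ 1680.00 mg.

1680 mg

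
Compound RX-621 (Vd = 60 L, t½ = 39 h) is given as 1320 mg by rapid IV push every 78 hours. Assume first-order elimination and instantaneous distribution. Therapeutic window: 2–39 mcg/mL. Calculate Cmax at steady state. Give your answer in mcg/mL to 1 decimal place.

The dosing interval is 2 half-lives, so f = 2^(−2) = 0.25.
Accumulation ratio R = 1/(1 − f) = 1/0.75 = 4/3.
Single-dose peak C₀ = D/Vd = 1320/60 = 22 mcg/mL.
Steady-state peak Cmax,ss = C₀·R = 22 × 4/3 ≈ 29.333 mcg/mL.
Peak 29.3 mcg/mL vs MTC 39 mcg/mL: below toxic threshold.

29.3 mcg/mL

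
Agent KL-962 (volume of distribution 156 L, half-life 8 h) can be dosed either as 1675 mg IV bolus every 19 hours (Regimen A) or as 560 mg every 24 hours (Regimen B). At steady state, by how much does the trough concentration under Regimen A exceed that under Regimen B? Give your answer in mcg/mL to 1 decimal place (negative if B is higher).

Regimen A: f = (1/2)^(19/8) ≈ 0.1928; Cmin,ss = (1675/156)·f/(1−f) ≈ 2.565 mcg/mL.
Regimen B: f = (1/2)^(24/8) ≈ 0.1250; Cmin,ss = (560/156)·f/(1−f) ≈ 0.513 mcg/mL.
Difference ≈ 2.565 − 0.513 ≈ 2.052 mcg/mL.

2.1 mcg/mL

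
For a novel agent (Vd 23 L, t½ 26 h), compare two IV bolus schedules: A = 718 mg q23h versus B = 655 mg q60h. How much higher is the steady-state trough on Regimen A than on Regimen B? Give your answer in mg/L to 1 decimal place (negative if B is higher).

29.7 mg/L

Regimen A: f = (1/2)^(23/26) ≈ 0.5416; Cmin,ss = (718/23)·f/(1−f) ≈ 36.883 mg/L.
Regimen B: f = (1/2)^(60/26) ≈ 0.2020; Cmin,ss = (655/23)·f/(1−f) ≈ 7.209 mg/L.
Difference ≈ 36.883 − 7.209 ≈ 29.674 mg/L.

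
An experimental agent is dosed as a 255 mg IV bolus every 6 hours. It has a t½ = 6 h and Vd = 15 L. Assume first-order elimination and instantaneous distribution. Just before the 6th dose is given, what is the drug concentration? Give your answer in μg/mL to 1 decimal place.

16.5 μg/mL

f = (1/2)^(τ/t½) = (1/2)^(6/6) ≈ 0.5000.
C₀ = D/Vd = 255/15 ≈ 17.000 μg/mL.
Before the 6th dose, 5 doses have been given. Superposition: Cmin = C₀·(f + f² + … + f^5).
≈ 17.000 × (0.5000 + 0.2500 + 0.1250 + 0.0625 + 0.0313) ≈ 17.000 × 0.9688 ≈ 16.470 μg/mL.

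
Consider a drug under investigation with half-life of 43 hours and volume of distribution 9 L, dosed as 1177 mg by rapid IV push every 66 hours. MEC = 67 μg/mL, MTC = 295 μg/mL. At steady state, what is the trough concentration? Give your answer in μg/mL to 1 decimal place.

68.9 μg/mL

τ/t½ = 66/43 ≈ 1.5349, so fraction remaining f = (1/2)^(66/43) ≈ 0.3451.
Single-dose peak C₀ = D/Vd = 1177/9 ≈ 130.778 μg/mL.
Steady-state trough Cmin,ss = C₀·f/(1−f) ≈ 130.778 × 0.3451/0.6549 ≈ 68.914 μg/mL.
Trough 68.9 μg/mL vs MEC 67 μg/mL: adequate.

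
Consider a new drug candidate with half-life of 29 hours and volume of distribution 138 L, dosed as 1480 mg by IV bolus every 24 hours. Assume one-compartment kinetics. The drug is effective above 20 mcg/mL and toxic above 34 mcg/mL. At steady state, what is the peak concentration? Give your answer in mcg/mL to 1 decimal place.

k = ln2/t½ = ln2/29 ≈ 0.023902 h⁻¹; fraction remaining f = e^(−kτ) = e^(−0.023902×24) ≈ 0.5635.
Accumulation ratio R = 1/(1 − f) ≈ 1/0.4365 ≈ 2.2910.
Each bolus raises the concentration by D/Vd = 1480/138 ≈ 10.725 mcg/mL.
Cmax,ss = C₀/(1 − f) ≈ 10.725/0.4365 ≈ 24.570 mcg/mL.
Peak 24.6 mcg/mL vs MTC 34 mcg/mL: below toxic threshold.

24.6 mcg/mL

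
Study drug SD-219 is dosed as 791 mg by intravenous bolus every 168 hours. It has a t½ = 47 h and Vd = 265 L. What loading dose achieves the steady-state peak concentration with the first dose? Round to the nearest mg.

f = (1/2)^(168/47) ≈ 0.083942; accumulation ratio R = 1/(1−f) ≈ 1.09163.
Loading dose to hit Cmax,ss on first dose: D_load = D_maint·R ≈ 791 × 1.09163 ≈ 863.48 mg.

863 mg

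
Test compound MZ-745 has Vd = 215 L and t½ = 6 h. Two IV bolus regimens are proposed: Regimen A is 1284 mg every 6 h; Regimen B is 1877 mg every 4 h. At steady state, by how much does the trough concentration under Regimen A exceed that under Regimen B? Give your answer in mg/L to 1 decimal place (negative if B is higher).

Regimen A: f = (1/2)^(6/6) ≈ 0.5000; Cmin,ss = (1284/215)·f/(1−f) ≈ 5.972 mg/L.
Regimen B: f = (1/2)^(4/6) ≈ 0.6300; Cmin,ss = (1877/215)·f/(1−f) ≈ 14.865 mg/L.
Difference ≈ 5.972 − 14.865 ≈ -8.893 mg/L.

-8.9 mg/L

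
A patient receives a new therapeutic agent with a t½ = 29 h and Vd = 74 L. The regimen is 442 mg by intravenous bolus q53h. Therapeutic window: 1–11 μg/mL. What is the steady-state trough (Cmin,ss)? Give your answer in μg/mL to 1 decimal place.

2.3 μg/mL

k = ln2/t½ = ln2/29 ≈ 0.023902 h⁻¹; fraction remaining f = e^(−kτ) = e^(−0.023902×53) ≈ 0.2817.
Single-dose peak C₀ = D/Vd = 442/74 ≈ 5.973 μg/mL.
Steady-state trough Cmin,ss = C₀·f/(1−f) ≈ 5.973 × 0.2817/0.7183 ≈ 2.342 μg/mL.
Trough 2.3 μg/mL vs MEC 1 μg/mL: adequate.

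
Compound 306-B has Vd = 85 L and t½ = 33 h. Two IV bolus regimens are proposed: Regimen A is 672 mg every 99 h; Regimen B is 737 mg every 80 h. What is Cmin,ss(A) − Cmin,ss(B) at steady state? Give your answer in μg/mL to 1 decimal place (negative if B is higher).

-0.9 μg/mL

Regimen A: f = (1/2)^(99/33) ≈ 0.1250; Cmin,ss = (672/85)·f/(1−f) ≈ 1.129 μg/mL.
Regimen B: f = (1/2)^(80/33) ≈ 0.1863; Cmin,ss = (737/85)·f/(1−f) ≈ 1.985 μg/mL.
Difference ≈ 1.129 − 1.985 ≈ -0.856 μg/mL.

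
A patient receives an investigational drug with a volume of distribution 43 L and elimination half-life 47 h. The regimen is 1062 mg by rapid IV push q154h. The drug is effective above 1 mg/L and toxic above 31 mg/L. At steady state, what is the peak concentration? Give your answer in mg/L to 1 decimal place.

Over one 154-h interval, 154/47 ≈ 3.2766 half-lives elapse, leaving f ≈ 0.1032 of each dose.
At steady state, accumulation factor R = 1/(1 − e^(−kτ)) ≈ 1.1151.
Each bolus raises the concentration by D/Vd = 1062/43 ≈ 24.698 mg/L.
Steady-state peak Cmax,ss = C₀·R ≈ 24.698 × 1.1151 ≈ 27.541 mg/L.
Peak 27.5 mg/L vs MTC 31 mg/L: below toxic threshold.

27.5 mg/L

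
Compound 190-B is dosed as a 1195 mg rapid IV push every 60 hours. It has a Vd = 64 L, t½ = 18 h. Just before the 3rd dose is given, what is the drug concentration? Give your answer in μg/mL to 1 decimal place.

f = (1/2)^(τ/t½) = (1/2)^(60/18) ≈ 0.0992.
C₀ = D/Vd = 1195/64 ≈ 18.672 μg/mL.
Before the 3rd dose, 2 doses have been given. Superposition: Cmin = C₀·(f + f²).
≈ 18.672 × (0.0992 + 0.0098) ≈ 18.672 × 0.1090 ≈ 2.035 μg/mL.

2.0 μg/mL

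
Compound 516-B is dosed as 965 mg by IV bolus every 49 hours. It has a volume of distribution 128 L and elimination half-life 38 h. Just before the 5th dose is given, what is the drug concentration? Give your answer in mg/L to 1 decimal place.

f = (1/2)^(τ/t½) = (1/2)^(49/38) ≈ 0.4091.
C₀ = D/Vd = 965/128 ≈ 7.539 mg/L.
Before the 5th dose, 4 doses have been given. Superposition: Cmin = C₀·(f + f² + … + f^4).
≈ 7.539 × (0.4091 + 0.1674 + 0.0685 + 0.0280) ≈ 7.539 × 0.6730 ≈ 5.074 mg/L.

5.1 mg/L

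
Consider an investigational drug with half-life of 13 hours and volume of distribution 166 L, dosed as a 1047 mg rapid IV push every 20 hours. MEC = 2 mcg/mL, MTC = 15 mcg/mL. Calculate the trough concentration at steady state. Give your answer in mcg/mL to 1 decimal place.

τ/t½ = 20/13 ≈ 1.5385, so fraction remaining f = (1/2)^(20/13) ≈ 0.3443.
Single-dose peak C₀ = D/Vd = 1047/166 ≈ 6.307 mcg/mL.
Steady-state trough Cmin,ss = C₀·f/(1−f) ≈ 6.307 × 0.3443/0.6557 ≈ 3.312 mcg/mL.
Trough 3.3 mcg/mL vs MEC 2 mcg/mL: adequate.

3.3 mcg/mL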